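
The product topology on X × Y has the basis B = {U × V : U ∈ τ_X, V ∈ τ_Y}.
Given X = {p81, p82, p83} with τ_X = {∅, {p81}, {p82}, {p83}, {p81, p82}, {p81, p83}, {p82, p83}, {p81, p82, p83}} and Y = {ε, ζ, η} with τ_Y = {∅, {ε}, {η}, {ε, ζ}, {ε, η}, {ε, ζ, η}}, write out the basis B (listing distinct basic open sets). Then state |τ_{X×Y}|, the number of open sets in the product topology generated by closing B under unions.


Basis B = {∅ × ∅, {p81} × {ε}, {p81} × {η}, {p82} × {ε}, {p82} × {η}, {p83} × {ε}, {p83} × {η}, {p81} × {ε, ζ}, {p81} × {ε, η}, {p81, p82} × {ε}, {p81, p83} × {ε}, {p81, p82} × {η}, {p81, p83} × {η}, {p82} × {ε, ζ}, {p82} × {ε, η}, {p82, p83} × {ε}, {p82, p83} × {η}, {p83} × {ε, ζ}, {p83} × {ε, η}, {p81} × {ε, ζ, η}, {p81, p82, p83} × {ε}, {p81, p82, p83} × {η}, {p82} × {ε, ζ, η}, {p83} × {ε, ζ, η}, {p81, p82} × {ε, ζ}, {p81, p83} × {ε, ζ}, {p81, p82} × {ε, η}, {p81, p83} × {ε, η}, {p82, p83} × {ε, ζ}, {p82, p83} × {ε, η}, {p81, p82} × {ε, ζ, η}, {p81, p83} × {ε, ζ, η}, {p81, p82, p83} × {ε, ζ}, {p81, p82, p83} × {ε, η}, {p82, p83} × {ε, ζ, η}, {p81, p82, p83} × {ε, ζ, η}}; |τ_{X×Y}| = 216.

Enumerate products U × V with U ∈ τ_X, V ∈ τ_Y (deduplicated):
  ∅ × ∅ = {} (∅)
  {p81} × {ε} = {(p81,ε)}
  {p81} × {η} = {(p81,η)}
  {p82} × {ε} = {(p82,ε)}
  {p82} × {η} = {(p82,η)}
  {p83} × {ε} = {(p83,ε)}
  {p83} × {η} = {(p83,η)}
  {p81} × {ε, ζ} = {(p81,ε), (p81,ζ)}
  {p81} × {ε, η} = {(p81,ε), (p81,η)}
  {p81, p82} × {ε} = {(p81,ε), (p82,ε)}
  {p81, p83} × {ε} = {(p81,ε), (p83,ε)}
  {p81, p82} × {η} = {(p81,η), (p82,η)}
  {p81, p83} × {η} = {(p81,η), (p83,η)}
  {p82} × {ε, ζ} = {(p82,ε), (p82,ζ)}
  {p82} × {ε, η} = {(p82,ε), (p82,η)}
  {p82, p83} × {ε} = {(p82,ε), (p83,ε)}
  {p82, p83} × {η} = {(p82,η), (p83,η)}
  {p83} × {ε, ζ} = {(p83,ε), (p83,ζ)}
  {p83} × {ε, η} = {(p83,ε), (p83,η)}
  {p81} × {ε, ζ, η} = {(p81,ε), (p81,ζ), (p81,η)}
  {p81, p82, p83} × {ε} = {(p81,ε), (p82,ε), (p83,ε)}
  {p81, p82, p83} × {η} = {(p81,η), (p82,η), (p83,η)}
  {p82} × {ε, ζ, η} = {(p82,ε), (p82,ζ), (p82,η)}
  {p83} × {ε, ζ, η} = {(p83,ε), (p83,ζ), (p83,η)}
  {p81, p82} × {ε, ζ} = {(p81,ε), (p81,ζ), (p82,ε), (p82,ζ)}
  {p81, p83} × {ε, ζ} = {(p81,ε), (p81,ζ), (p83,ε), (p83,ζ)}
  {p81, p82} × {ε, η} = {(p81,ε), (p81,η), (p82,ε), (p82,η)}
  {p81, p83} × {ε, η} = {(p81,ε), (p81,η), (p83,ε), (p83,η)}
  {p82, p83} × {ε, ζ} = {(p82,ε), (p82,ζ), (p83,ε), (p83,ζ)}
  {p82, p83} × {ε, η} = {(p82,ε), (p82,η), (p83,ε), (p83,η)}
  {p81, p82} × {ε, ζ, η} = {(p81,ε), (p81,ζ), (p81,η), (p82,ε), (p82,ζ), (p82,η)}
  {p81, p83} × {ε, ζ, η} = {(p81,ε), (p81,ζ), (p81,η), (p83,ε), (p83,ζ), (p83,η)}
  {p81, p82, p83} × {ε, ζ} = {(p81,ε), (p81,ζ), (p82,ε), (p82,ζ), (p83,ε), (p83,ζ)}
  {p81, p82, p83} × {ε, η} = {(p81,ε), (p81,η), (p82,ε), (p82,η), (p83,ε), (p83,η)}
  {p82, p83} × {ε, ζ, η} = {(p82,ε), (p82,ζ), (p82,η), (p83,ε), (p83,ζ), (p83,η)}
  {p81, p82, p83} × {ε, ζ, η} = {(p81,ε), (p81,ζ), (p81,η), (p82,ε), (p82,ζ), (p82,η), (p83,ε), (p83,ζ), (p83,η)}
These 36 distinct sets form the basis B.
Close under arbitrary unions to get τ_{X×Y}; counting gives |τ_{X×Y}| = 216.


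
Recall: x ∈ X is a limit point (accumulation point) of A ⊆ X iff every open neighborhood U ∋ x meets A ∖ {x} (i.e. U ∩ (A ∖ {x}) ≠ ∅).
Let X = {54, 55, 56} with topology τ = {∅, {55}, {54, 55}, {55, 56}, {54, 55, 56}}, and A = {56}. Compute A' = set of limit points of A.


A' = ∅

For each x ∈ X, list the open sets U ∈ τ with x ∈ U, then check whether U ∩ (A ∖ {x}) ≠ ∅ for every such U.
  x = 54: open {54, 55} ∋ x has {54, 55} ∩ (A ∖ {54}) = ∅, so x is NOT a limit point.
  x = 55: open {55} ∋ x has {55} ∩ (A ∖ {55}) = ∅, so x is NOT a limit point.
  x = 56: open {55, 56} ∋ x has {55, 56} ∩ (A ∖ {56}) = ∅, so x is NOT a limit point.
Collecting: A' = ∅.


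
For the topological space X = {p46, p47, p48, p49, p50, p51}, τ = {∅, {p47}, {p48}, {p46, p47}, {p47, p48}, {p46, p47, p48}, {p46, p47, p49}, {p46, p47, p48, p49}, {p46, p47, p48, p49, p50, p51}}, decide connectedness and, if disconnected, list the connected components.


(X, τ) is connected.

Find clopen sets (U ∈ τ with X ∖ U ∈ τ):
  U = ∅, X ∖ U = {p46, p47, p48, p49, p50, p51} — both open, so U is clopen.
  U = {p46, p47, p48, p49, p50, p51}, X ∖ U = ∅ — both open, so U is clopen.
Only trivial clopens (∅ and X) exist, so (X, τ) is connected.
Compute connected components by grouping points that agree on all clopens:
  component: {p46, p47, p48, p49, p50, p51}


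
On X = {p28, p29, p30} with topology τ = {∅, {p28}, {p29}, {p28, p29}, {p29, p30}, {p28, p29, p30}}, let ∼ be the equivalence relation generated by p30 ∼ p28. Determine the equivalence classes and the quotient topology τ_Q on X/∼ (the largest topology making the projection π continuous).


X/∼ = {[p28=p30], [p29]}; |τ_Q| = 3.

Equivalence classes: [p28=p30], [p29].
Quotient map π: X → X/∼ sends p28 ↦ [p28=p30], p29 ↦ [p29], p30 ↦ [p28=p30].
For each subset V ⊆ X/∼, compute π^{-1}(V) ⊆ X and check whether π^{-1}(V) ∈ τ. V is open in τ_Q iff π^{-1}(V) ∈ τ.
  V = {}: π^{-1}(V) = ∅ ∈ τ ✓.
  V = {[p28=p30]}: π^{-1}(V) = {p28, p30} ∉ τ ✗.
  V = {[p29]}: π^{-1}(V) = {p29} ∈ τ ✓.
  V = {[p28=p30], [p29]}: π^{-1}(V) = {p28, p29, p30} ∈ τ ✓.
Open sets in the quotient: τ_Q = {{}, {[p29]}, {[p28=p30], [p29]}} (3 elements).


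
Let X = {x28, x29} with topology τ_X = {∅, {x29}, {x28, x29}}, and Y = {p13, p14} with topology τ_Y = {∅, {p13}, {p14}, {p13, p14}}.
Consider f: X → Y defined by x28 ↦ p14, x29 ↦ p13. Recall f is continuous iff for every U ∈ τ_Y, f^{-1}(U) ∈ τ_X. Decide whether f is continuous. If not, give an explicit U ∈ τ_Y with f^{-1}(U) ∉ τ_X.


f is NOT continuous.

Compute f^{-1}(U) for each U ∈ τ_Y:
  U = ∅: f^{-1}(U) = ∅ ∈ τ_X ✓.
  U = {p13}: f^{-1}(U) = {x29} ∈ τ_X ✓.
  U = {p14}: f^{-1}(U) = {x28} ∉ τ_X ✗.
  U = {p13, p14}: f^{-1}(U) = {x28, x29} ∈ τ_X ✓.
Found U = {p14} with f^{-1}(U) = {x28} not in τ_X. Therefore f is NOT continuous.


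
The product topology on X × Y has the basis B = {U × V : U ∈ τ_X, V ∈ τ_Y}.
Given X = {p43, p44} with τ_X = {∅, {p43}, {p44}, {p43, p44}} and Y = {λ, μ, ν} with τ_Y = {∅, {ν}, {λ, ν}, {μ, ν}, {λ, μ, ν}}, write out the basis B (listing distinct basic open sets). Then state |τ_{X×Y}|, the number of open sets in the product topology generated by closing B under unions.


Basis B = {∅ × ∅, {p43} × {ν}, {p44} × {ν}, {p43} × {λ, ν}, {p43} × {μ, ν}, {p43, p44} × {ν}, {p44} × {λ, ν}, {p44} × {μ, ν}, {p43} × {λ, μ, ν}, {p44} × {λ, μ, ν}, {p43, p44} × {λ, ν}, {p43, p44} × {μ, ν}, {p43, p44} × {λ, μ, ν}}; |τ_{X×Y}| = 25.

Enumerate products U × V with U ∈ τ_X, V ∈ τ_Y (deduplicated):
  ∅ × ∅ = {} (∅)
  {p43} × {ν} = {(p43,ν)}
  {p44} × {ν} = {(p44,ν)}
  {p43} × {λ, ν} = {(p43,λ), (p43,ν)}
  {p43} × {μ, ν} = {(p43,μ), (p43,ν)}
  {p43, p44} × {ν} = {(p43,ν), (p44,ν)}
  {p44} × {λ, ν} = {(p44,λ), (p44,ν)}
  {p44} × {μ, ν} = {(p44,μ), (p44,ν)}
  {p43} × {λ, μ, ν} = {(p43,λ), (p43,μ), (p43,ν)}
  {p44} × {λ, μ, ν} = {(p44,λ), (p44,μ), (p44,ν)}
  {p43, p44} × {λ, ν} = {(p43,λ), (p43,ν), (p44,λ), (p44,ν)}
  {p43, p44} × {μ, ν} = {(p43,μ), (p43,ν), (p44,μ), (p44,ν)}
  {p43, p44} × {λ, μ, ν} = {(p43,λ), (p43,μ), (p43,ν), (p44,λ), (p44,μ), (p44,ν)}
These 13 distinct sets form the basis B.
Close under arbitrary unions to get τ_{X×Y}; counting gives |τ_{X×Y}| = 25.


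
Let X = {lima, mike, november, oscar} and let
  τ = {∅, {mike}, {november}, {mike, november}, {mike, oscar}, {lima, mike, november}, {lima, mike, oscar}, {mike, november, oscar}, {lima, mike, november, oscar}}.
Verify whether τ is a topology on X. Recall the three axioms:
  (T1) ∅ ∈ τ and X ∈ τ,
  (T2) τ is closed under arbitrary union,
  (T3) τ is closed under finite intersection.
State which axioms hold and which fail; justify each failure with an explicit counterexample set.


τ is NOT a topology on X.

Axiom (T1): ∅ ∈ τ? Yes; X ∈ τ? Yes.
Axiom (T2/T3): check pairwise unions and intersections of members of τ.
Counterexample for (T3): {lima, mike, november} ∩ {lima, mike, oscar} = {lima, mike} ∉ τ. Therefore τ is NOT a topology.


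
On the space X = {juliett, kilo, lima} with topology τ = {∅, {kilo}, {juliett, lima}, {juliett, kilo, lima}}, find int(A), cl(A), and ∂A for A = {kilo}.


int(A) = {kilo}, cl(A) = {kilo}, ∂A = ∅.

Closed sets in (X, τ) are complements of opens:
  closed(X, τ) = {∅, {kilo}, {juliett, lima}, {juliett, kilo, lima}}.
int(A) = ⋃ {U ∈ τ : U ⊆ A}. Opens contained in A: ∅, {kilo}.
Taking the union of these: int(A) = {kilo}.
cl(A) = ⋂ {C closed : A ⊆ C}. Closed sets containing A: {kilo}, {juliett, kilo, lima}.
Intersecting these: cl(A) = {kilo}.
∂A = cl(A) ∖ int(A) = {kilo} ∖ {kilo} = ∅.


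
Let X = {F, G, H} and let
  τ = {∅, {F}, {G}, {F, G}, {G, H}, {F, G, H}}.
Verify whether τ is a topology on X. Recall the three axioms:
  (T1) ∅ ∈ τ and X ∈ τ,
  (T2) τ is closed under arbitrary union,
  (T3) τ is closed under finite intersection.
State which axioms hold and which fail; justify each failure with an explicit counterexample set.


τ IS a topology on X.

Axiom (T1): ∅ ∈ τ? Yes; X ∈ τ? Yes.
Axiom (T2/T3): check pairwise unions and intersections of members of τ.
All pairwise intersections and unions checked — each lies in τ. Therefore τ satisfies (T1), (T2), (T3): it IS a topology on X.


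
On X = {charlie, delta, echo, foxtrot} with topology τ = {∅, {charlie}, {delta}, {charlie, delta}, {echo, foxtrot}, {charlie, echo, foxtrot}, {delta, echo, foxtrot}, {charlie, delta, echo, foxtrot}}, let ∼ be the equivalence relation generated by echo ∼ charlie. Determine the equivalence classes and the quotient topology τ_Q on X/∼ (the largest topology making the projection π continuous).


X/∼ = {[charlie=echo], [delta], [foxtrot]}; |τ_Q| = 4.

Equivalence classes: [charlie=echo], [delta], [foxtrot].
Quotient map π: X → X/∼ sends charlie ↦ [charlie=echo], delta ↦ [delta], echo ↦ [charlie=echo], foxtrot ↦ [foxtrot].
For each subset V ⊆ X/∼, compute π^{-1}(V) ⊆ X and check whether π^{-1}(V) ∈ τ. V is open in τ_Q iff π^{-1}(V) ∈ τ.
  V = {}: π^{-1}(V) = ∅ ∈ τ ✓.
  V = {[charlie=echo]}: π^{-1}(V) = {charlie, echo} ∉ τ ✗.
  V = {[delta]}: π^{-1}(V) = {delta} ∈ τ ✓.
  V = {[charlie=echo], [delta]}: π^{-1}(V) = {charlie, delta, echo} ∉ τ ✗.
  V = {[foxtrot]}: π^{-1}(V) = {foxtrot} ∉ τ ✗.
  V = {[charlie=echo], [foxtrot]}: π^{-1}(V) = {charlie, echo, foxtrot} ∈ τ ✓.
  V = {[delta], [foxtrot]}: π^{-1}(V) = {delta, foxtrot} ∉ τ ✗.
  V = {[charlie=echo], [delta], [foxtrot]}: π^{-1}(V) = {charlie, delta, echo, foxtrot} ∈ τ ✓.
Open sets in the quotient: τ_Q = {{}, {[delta]}, {[charlie=echo], [foxtrot]}, {[charlie=echo], [delta], [foxtrot]}} (4 elements).


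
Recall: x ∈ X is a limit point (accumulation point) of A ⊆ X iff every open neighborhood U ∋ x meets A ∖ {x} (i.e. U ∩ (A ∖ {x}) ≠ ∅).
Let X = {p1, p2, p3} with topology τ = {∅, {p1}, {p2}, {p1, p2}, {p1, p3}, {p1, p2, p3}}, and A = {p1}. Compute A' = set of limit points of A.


A' = {p3}

For each x ∈ X, list the open sets U ∈ τ with x ∈ U, then check whether U ∩ (A ∖ {x}) ≠ ∅ for every such U.
  x = p1: open {p1} ∋ x has {p1} ∩ (A ∖ {p1}) = ∅, so x is NOT a limit point.
  x = p2: open {p2} ∋ x has {p2} ∩ (A ∖ {p2}) = ∅, so x is NOT a limit point.
  x = p3: opens ∋ x are {p1, p3}, {p1, p2, p3}; each meets A ∖ {p3}, so x IS a limit point.
Collecting: A' = {p3}.


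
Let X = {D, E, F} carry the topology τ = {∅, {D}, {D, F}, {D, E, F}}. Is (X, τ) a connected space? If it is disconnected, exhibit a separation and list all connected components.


(X, τ) is connected.

Find clopen sets (U ∈ τ with X ∖ U ∈ τ):
  U = ∅, X ∖ U = {D, E, F} — both open, so U is clopen.
  U = {D, E, F}, X ∖ U = ∅ — both open, so U is clopen.
Only trivial clopens (∅ and X) exist, so (X, τ) is connected.
Compute connected components by grouping points that agree on all clopens:
  component: {D, E, F}


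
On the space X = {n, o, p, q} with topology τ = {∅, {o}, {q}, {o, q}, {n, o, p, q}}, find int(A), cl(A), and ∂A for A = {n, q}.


int(A) = {q}, cl(A) = {n, p, q}, ∂A = {n, p}.

Closed sets in (X, τ) are complements of opens:
  closed(X, τ) = {∅, {n, p}, {n, o, p}, {n, p, q}, {n, o, p, q}}.
int(A) = ⋃ {U ∈ τ : U ⊆ A}. Opens contained in A: ∅, {q}.
Taking the union of these: int(A) = {q}.
cl(A) = ⋂ {C closed : A ⊆ C}. Closed sets containing A: {n, p, q}, {n, o, p, q}.
Intersecting these: cl(A) = {n, p, q}.
∂A = cl(A) ∖ int(A) = {n, p, q} ∖ {q} = {n, p}.


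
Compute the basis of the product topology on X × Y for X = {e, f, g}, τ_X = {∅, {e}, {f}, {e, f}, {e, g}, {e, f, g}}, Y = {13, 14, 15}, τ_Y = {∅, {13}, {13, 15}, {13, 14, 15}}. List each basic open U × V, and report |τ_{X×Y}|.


Basis B = {∅ × ∅, {e} × {13}, {f} × {13}, {e} × {13, 15}, {e, f} × {13}, {e, g} × {13}, {f} × {13, 15}, {e} × {13, 14, 15}, {e, f, g} × {13}, {f} × {13, 14, 15}, {e, f} × {13, 15}, {e, g} × {13, 15}, {e, f} × {13, 14, 15}, {e, g} × {13, 14, 15}, {e, f, g} × {13, 15}, {e, f, g} × {13, 14, 15}}; |τ_{X×Y}| = 40.

Enumerate products U × V with U ∈ τ_X, V ∈ τ_Y (deduplicated):
  ∅ × ∅ = {} (∅)
  {e} × {13} = {(e,13)}
  {f} × {13} = {(f,13)}
  {e} × {13, 15} = {(e,13), (e,15)}
  {e, f} × {13} = {(e,13), (f,13)}
  {e, g} × {13} = {(e,13), (g,13)}
  {f} × {13, 15} = {(f,13), (f,15)}
  {e} × {13, 14, 15} = {(e,13), (e,14), (e,15)}
  {e, f, g} × {13} = {(e,13), (f,13), (g,13)}
  {f} × {13, 14, 15} = {(f,13), (f,14), (f,15)}
  {e, f} × {13, 15} = {(e,13), (e,15), (f,13), (f,15)}
  {e, g} × {13, 15} = {(e,13), (e,15), (g,13), (g,15)}
  {e, f} × {13, 14, 15} = {(e,13), (e,14), (e,15), (f,13), (f,14), (f,15)}
  {e, g} × {13, 14, 15} = {(e,13), (e,14), (e,15), (g,13), (g,14), (g,15)}
  {e, f, g} × {13, 15} = {(e,13), (e,15), (f,13), (f,15), (g,13), (g,15)}
  {e, f, g} × {13, 14, 15} = {(e,13), (e,14), (e,15), (f,13), (f,14), (f,15), (g,13), (g,14), (g,15)}
These 16 distinct sets form the basis B.
Close under arbitrary unions to get τ_{X×Y}; counting gives |τ_{X×Y}| = 40.


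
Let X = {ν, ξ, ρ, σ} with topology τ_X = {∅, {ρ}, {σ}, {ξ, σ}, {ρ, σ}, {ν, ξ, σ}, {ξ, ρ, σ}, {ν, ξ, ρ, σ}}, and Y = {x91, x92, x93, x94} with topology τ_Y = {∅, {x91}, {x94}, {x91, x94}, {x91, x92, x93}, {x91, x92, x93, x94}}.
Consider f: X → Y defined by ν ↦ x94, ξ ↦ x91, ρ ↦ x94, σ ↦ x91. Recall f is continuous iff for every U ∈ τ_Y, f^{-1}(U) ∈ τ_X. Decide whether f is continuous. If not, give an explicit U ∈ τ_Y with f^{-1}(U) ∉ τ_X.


f is NOT continuous.

Compute f^{-1}(U) for each U ∈ τ_Y:
  U = ∅: f^{-1}(U) = ∅ ∈ τ_X ✓.
  U = {x91}: f^{-1}(U) = {ξ, σ} ∈ τ_X ✓.
  U = {x94}: f^{-1}(U) = {ν, ρ} ∉ τ_X ✗.
  U = {x91, x94}: f^{-1}(U) = {ν, ξ, ρ, σ} ∈ τ_X ✓.
  U = {x91, x92, x93}: f^{-1}(U) = {ξ, σ} ∈ τ_X ✓.
  U = {x91, x92, x93, x94}: f^{-1}(U) = {ν, ξ, ρ, σ} ∈ τ_X ✓.
Found U = {x94} with f^{-1}(U) = {ν, ρ} not in τ_X. Therefore f is NOT continuous.


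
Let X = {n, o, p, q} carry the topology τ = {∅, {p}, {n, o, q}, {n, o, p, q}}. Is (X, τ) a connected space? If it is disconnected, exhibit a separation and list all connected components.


(X, τ) is disconnected; components = [{p}, {n, o, q}].

Find clopen sets (U ∈ τ with X ∖ U ∈ τ):
  U = ∅, X ∖ U = {n, o, p, q} — both open, so U is clopen.
  U = {p}, X ∖ U = {n, o, q} — both open, so U is clopen.
  U = {n, o, q}, X ∖ U = {p} — both open, so U is clopen.
  U = {n, o, p, q}, X ∖ U = ∅ — both open, so U is clopen.
Nontrivial clopen(s) exist: e.g. {n, o, q}. So (X, τ) is disconnected.
Compute connected components by grouping points that agree on all clopens:
  component: {p}
  component: {n, o, q}


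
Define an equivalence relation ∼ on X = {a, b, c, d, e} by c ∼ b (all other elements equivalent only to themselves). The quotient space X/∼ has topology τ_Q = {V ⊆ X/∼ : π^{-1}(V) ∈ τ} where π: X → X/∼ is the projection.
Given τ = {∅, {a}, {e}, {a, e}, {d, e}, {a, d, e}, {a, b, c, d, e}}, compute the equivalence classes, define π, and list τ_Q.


X/∼ = {[a], [b=c], [d], [e]}; |τ_Q| = 7.

Equivalence classes: [a], [b=c], [d], [e].
Quotient map π: X → X/∼ sends a ↦ [a], b ↦ [b=c], c ↦ [b=c], d ↦ [d], e ↦ [e].
For each subset V ⊆ X/∼, compute π^{-1}(V) ⊆ X and check whether π^{-1}(V) ∈ τ. V is open in τ_Q iff π^{-1}(V) ∈ τ.
  V = {}: π^{-1}(V) = ∅ ∈ τ ✓.
  V = {[a]}: π^{-1}(V) = {a} ∈ τ ✓.
  V = {[b=c]}: π^{-1}(V) = {b, c} ∉ τ ✗.
  V = {[a], [b=c]}: π^{-1}(V) = {a, b, c} ∉ τ ✗.
  V = {[d]}: π^{-1}(V) = {d} ∉ τ ✗.
  V = {[a], [d]}: π^{-1}(V) = {a, d} ∉ τ ✗.
  V = {[b=c], [d]}: π^{-1}(V) = {b, c, d} ∉ τ ✗.
  V = {[a], [b=c], [d]}: π^{-1}(V) = {a, b, c, d} ∉ τ ✗.
  V = {[e]}: π^{-1}(V) = {e} ∈ τ ✓.
  V = {[a], [e]}: π^{-1}(V) = {a, e} ∈ τ ✓.
  V = {[b=c], [e]}: π^{-1}(V) = {b, c, e} ∉ τ ✗.
  V = {[a], [b=c], [e]}: π^{-1}(V) = {a, b, c, e} ∉ τ ✗.
  V = {[d], [e]}: π^{-1}(V) = {d, e} ∈ τ ✓.
  V = {[a], [d], [e]}: π^{-1}(V) = {a, d, e} ∈ τ ✓.
  V = {[b=c], [d], [e]}: π^{-1}(V) = {b, c, d, e} ∉ τ ✗.
  V = {[a], [b=c], [d], [e]}: π^{-1}(V) = {a, b, c, d, e} ∈ τ ✓.
Open sets in the quotient: τ_Q = {{}, {[a]}, {[e]}, {[a], [e]}, {[d], [e]}, {[a], [d], [e]}, {[a], [b=c], [d], [e]}} (7 elements).


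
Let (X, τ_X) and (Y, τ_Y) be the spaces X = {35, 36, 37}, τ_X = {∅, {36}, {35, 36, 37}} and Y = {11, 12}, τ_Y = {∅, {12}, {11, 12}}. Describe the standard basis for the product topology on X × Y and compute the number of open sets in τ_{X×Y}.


Basis B = {∅ × ∅, {36} × {12}, {36} × {11, 12}, {35, 36, 37} × {12}, {35, 36, 37} × {11, 12}}; |τ_{X×Y}| = 6.

Enumerate products U × V with U ∈ τ_X, V ∈ τ_Y (deduplicated):
  ∅ × ∅ = {} (∅)
  {36} × {12} = {(36,12)}
  {36} × {11, 12} = {(36,11), (36,12)}
  {35, 36, 37} × {12} = {(35,12), (36,12), (37,12)}
  {35, 36, 37} × {11, 12} = {(35,11), (35,12), (36,11), (36,12), (37,11), (37,12)}
These 5 distinct sets form the basis B.
Close under arbitrary unions to get τ_{X×Y}; counting gives |τ_{X×Y}| = 6.


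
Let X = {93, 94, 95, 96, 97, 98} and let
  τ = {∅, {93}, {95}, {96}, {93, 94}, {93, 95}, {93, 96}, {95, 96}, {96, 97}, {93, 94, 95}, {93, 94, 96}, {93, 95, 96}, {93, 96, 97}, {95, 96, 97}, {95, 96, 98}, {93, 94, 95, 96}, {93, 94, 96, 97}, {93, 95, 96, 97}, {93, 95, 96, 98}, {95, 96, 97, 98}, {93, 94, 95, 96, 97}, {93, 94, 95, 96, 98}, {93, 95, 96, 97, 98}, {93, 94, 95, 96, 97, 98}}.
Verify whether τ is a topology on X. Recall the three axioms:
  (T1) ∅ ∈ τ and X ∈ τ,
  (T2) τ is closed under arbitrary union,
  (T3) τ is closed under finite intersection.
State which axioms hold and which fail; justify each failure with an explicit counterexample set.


τ IS a topology on X.

Axiom (T1): ∅ ∈ τ? Yes; X ∈ τ? Yes.
Axiom (T2/T3): check pairwise unions and intersections of members of τ.
All pairwise intersections and unions checked — each lies in τ. Therefore τ satisfies (T1), (T2), (T3): it IS a topology on X.


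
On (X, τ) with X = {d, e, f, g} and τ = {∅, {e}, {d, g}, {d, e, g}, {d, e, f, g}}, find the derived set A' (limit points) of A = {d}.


A' = {f, g}

For each x ∈ X, list the open sets U ∈ τ with x ∈ U, then check whether U ∩ (A ∖ {x}) ≠ ∅ for every such U.
  x = d: open {d, g} ∋ x has {d, g} ∩ (A ∖ {d}) = ∅, so x is NOT a limit point.
  x = e: open {e} ∋ x has {e} ∩ (A ∖ {e}) = ∅, so x is NOT a limit point.
  x = f: opens ∋ x are {d, e, f, g}; each meets A ∖ {f}, so x IS a limit point.
  x = g: opens ∋ x are {d, g}, {d, e, g}, {d, e, f, g}; each meets A ∖ {g}, so x IS a limit point.
Collecting: A' = {f, g}.


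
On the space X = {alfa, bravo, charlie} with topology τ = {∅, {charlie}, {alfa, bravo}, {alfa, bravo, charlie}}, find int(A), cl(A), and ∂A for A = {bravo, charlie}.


int(A) = {charlie}, cl(A) = {alfa, bravo, charlie}, ∂A = {alfa, bravo}.

Closed sets in (X, τ) are complements of opens:
  closed(X, τ) = {∅, {charlie}, {alfa, bravo}, {alfa, bravo, charlie}}.
int(A) = ⋃ {U ∈ τ : U ⊆ A}. Opens contained in A: ∅, {charlie}.
Taking the union of these: int(A) = {charlie}.
cl(A) = ⋂ {C closed : A ⊆ C}. Closed sets containing A: {alfa, bravo, charlie}.
Intersecting these: cl(A) = {alfa, bravo, charlie}.
∂A = cl(A) ∖ int(A) = {alfa, bravo, charlie} ∖ {charlie} = {alfa, bravo}.


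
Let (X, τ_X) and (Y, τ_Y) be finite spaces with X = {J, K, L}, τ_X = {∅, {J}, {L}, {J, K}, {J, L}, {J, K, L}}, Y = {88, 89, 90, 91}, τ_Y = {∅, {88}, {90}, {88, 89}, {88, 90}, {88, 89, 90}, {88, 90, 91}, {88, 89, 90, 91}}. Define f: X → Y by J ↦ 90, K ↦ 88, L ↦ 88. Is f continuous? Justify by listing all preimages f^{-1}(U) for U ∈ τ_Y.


f is NOT continuous.

Compute f^{-1}(U) for each U ∈ τ_Y:
  U = ∅: f^{-1}(U) = ∅ ∈ τ_X ✓.
  U = {88}: f^{-1}(U) = {K, L} ∉ τ_X ✗.
  U = {90}: f^{-1}(U) = {J} ∈ τ_X ✓.
  U = {88, 89}: f^{-1}(U) = {K, L} ∉ τ_X ✗.
  U = {88, 90}: f^{-1}(U) = {J, K, L} ∈ τ_X ✓.
  U = {88, 89, 90}: f^{-1}(U) = {J, K, L} ∈ τ_X ✓.
  U = {88, 90, 91}: f^{-1}(U) = {J, K, L} ∈ τ_X ✓.
  U = {88, 89, 90, 91}: f^{-1}(U) = {J, K, L} ∈ τ_X ✓.
Found U = {88} with f^{-1}(U) = {K, L} not in τ_X. Therefore f is NOT continuous.


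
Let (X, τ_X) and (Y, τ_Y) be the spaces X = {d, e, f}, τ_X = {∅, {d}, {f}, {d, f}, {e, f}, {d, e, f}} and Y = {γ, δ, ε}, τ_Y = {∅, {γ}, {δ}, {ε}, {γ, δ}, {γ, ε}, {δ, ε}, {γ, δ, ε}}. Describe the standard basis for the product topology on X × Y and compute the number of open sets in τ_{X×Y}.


Basis B = {∅ × ∅, {d} × {γ}, {d} × {δ}, {d} × {ε}, {f} × {γ}, {f} × {δ}, {f} × {ε}, {d} × {γ, δ}, {d} × {γ, ε}, {d, f} × {γ}, {d} × {δ, ε}, {d, f} × {δ}, {d, f} × {ε}, {e, f} × {γ}, {e, f} × {δ}, {e, f} × {ε}, {f} × {γ, δ}, {f} × {γ, ε}, {f} × {δ, ε}, {d} × {γ, δ, ε}, {d, e, f} × {γ}, {d, e, f} × {δ}, {d, e, f} × {ε}, {f} × {γ, δ, ε}, {d, f} × {γ, δ}, {d, f} × {γ, ε}, {d, f} × {δ, ε}, {e, f} × {γ, δ}, {e, f} × {γ, ε}, {e, f} × {δ, ε}, {d, f} × {γ, δ, ε}, {d, e, f} × {γ, δ}, {d, e, f} × {γ, ε}, {d, e, f} × {δ, ε}, {e, f} × {γ, δ, ε}, {d, e, f} × {γ, δ, ε}}; |τ_{X×Y}| = 216.

Enumerate products U × V with U ∈ τ_X, V ∈ τ_Y (deduplicated):
  ∅ × ∅ = {} (∅)
  {d} × {γ} = {(d,γ)}
  {d} × {δ} = {(d,δ)}
  {d} × {ε} = {(d,ε)}
  {f} × {γ} = {(f,γ)}
  {f} × {δ} = {(f,δ)}
  {f} × {ε} = {(f,ε)}
  {d} × {γ, δ} = {(d,γ), (d,δ)}
  {d} × {γ, ε} = {(d,γ), (d,ε)}
  {d, f} × {γ} = {(d,γ), (f,γ)}
  {d} × {δ, ε} = {(d,δ), (d,ε)}
  {d, f} × {δ} = {(d,δ), (f,δ)}
  {d, f} × {ε} = {(d,ε), (f,ε)}
  {e, f} × {γ} = {(e,γ), (f,γ)}
  {e, f} × {δ} = {(e,δ), (f,δ)}
  {e, f} × {ε} = {(e,ε), (f,ε)}
  {f} × {γ, δ} = {(f,γ), (f,δ)}
  {f} × {γ, ε} = {(f,γ), (f,ε)}
  {f} × {δ, ε} = {(f,δ), (f,ε)}
  {d} × {γ, δ, ε} = {(d,γ), (d,δ), (d,ε)}
  {d, e, f} × {γ} = {(d,γ), (e,γ), (f,γ)}
  {d, e, f} × {δ} = {(d,δ), (e,δ), (f,δ)}
  {d, e, f} × {ε} = {(d,ε), (e,ε), (f,ε)}
  {f} × {γ, δ, ε} = {(f,γ), (f,δ), (f,ε)}
  {d, f} × {γ, δ} = {(d,γ), (d,δ), (f,γ), (f,δ)}
  {d, f} × {γ, ε} = {(d,γ), (d,ε), (f,γ), (f,ε)}
  {d, f} × {δ, ε} = {(d,δ), (d,ε), (f,δ), (f,ε)}
  {e, f} × {γ, δ} = {(e,γ), (e,δ), (f,γ), (f,δ)}
  {e, f} × {γ, ε} = {(e,γ), (e,ε), (f,γ), (f,ε)}
  {e, f} × {δ, ε} = {(e,δ), (e,ε), (f,δ), (f,ε)}
  {d, f} × {γ, δ, ε} = {(d,γ), (d,δ), (d,ε), (f,γ), (f,δ), (f,ε)}
  {d, e, f} × {γ, δ} = {(d,γ), (d,δ), (e,γ), (e,δ), (f,γ), (f,δ)}
  {d, e, f} × {γ, ε} = {(d,γ), (d,ε), (e,γ), (e,ε), (f,γ), (f,ε)}
  {d, e, f} × {δ, ε} = {(d,δ), (d,ε), (e,δ), (e,ε), (f,δ), (f,ε)}
  {e, f} × {γ, δ, ε} = {(e,γ), (e,δ), (e,ε), (f,γ), (f,δ), (f,ε)}
  {d, e, f} × {γ, δ, ε} = {(d,γ), (d,δ), (d,ε), (e,γ), (e,δ), (e,ε), (f,γ), (f,δ), (f,ε)}
These 36 distinct sets form the basis B.
Close under arbitrary unions to get τ_{X×Y}; counting gives |τ_{X×Y}| = 216.


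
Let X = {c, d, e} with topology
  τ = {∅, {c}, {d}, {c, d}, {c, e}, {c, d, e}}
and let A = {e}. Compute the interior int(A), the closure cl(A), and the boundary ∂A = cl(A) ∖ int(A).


int(A) = ∅, cl(A) = {e}, ∂A = {e}.

Closed sets in (X, τ) are complements of opens:
  closed(X, τ) = {∅, {d}, {e}, {c, e}, {d, e}, {c, d, e}}.
int(A) = ⋃ {U ∈ τ : U ⊆ A}. Opens contained in A: ∅.
Taking the union of these: int(A) = ∅.
cl(A) = ⋂ {C closed : A ⊆ C}. Closed sets containing A: {e}, {c, e}, {d, e}, {c, d, e}.
Intersecting these: cl(A) = {e}.
∂A = cl(A) ∖ int(A) = {e} ∖ ∅ = {e}.


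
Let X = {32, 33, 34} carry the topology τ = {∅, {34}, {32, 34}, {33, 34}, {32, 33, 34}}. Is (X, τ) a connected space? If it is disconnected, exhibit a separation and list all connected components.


(X, τ) is connected.

Find clopen sets (U ∈ τ with X ∖ U ∈ τ):
  U = ∅, X ∖ U = {32, 33, 34} — both open, so U is clopen.
  U = {32, 33, 34}, X ∖ U = ∅ — both open, so U is clopen.
Only trivial clopens (∅ and X) exist, so (X, τ) is connected.
Compute connected components by grouping points that agree on all clopens:
  component: {32, 33, 34}


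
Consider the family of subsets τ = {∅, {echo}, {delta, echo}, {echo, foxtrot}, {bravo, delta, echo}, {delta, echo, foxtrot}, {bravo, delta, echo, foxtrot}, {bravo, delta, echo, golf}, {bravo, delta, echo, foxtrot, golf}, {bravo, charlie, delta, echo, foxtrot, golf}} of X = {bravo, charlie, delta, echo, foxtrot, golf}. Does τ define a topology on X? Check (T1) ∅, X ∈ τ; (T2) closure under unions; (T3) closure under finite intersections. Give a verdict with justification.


τ IS a topology on X.

Axiom (T1): ∅ ∈ τ? Yes; X ∈ τ? Yes.
Axiom (T2/T3): check pairwise unions and intersections of members of τ.
All pairwise intersections and unions checked — each lies in τ. Therefore τ satisfies (T1), (T2), (T3): it IS a topology on X.


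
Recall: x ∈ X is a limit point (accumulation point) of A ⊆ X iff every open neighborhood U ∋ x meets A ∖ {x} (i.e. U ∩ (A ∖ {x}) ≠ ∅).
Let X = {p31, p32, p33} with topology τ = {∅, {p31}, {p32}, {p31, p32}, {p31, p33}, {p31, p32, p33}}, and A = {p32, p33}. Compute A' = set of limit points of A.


A' = ∅

For each x ∈ X, list the open sets U ∈ τ with x ∈ U, then check whether U ∩ (A ∖ {x}) ≠ ∅ for every such U.
  x = p31: open {p31} ∋ x has {p31} ∩ (A ∖ {p31}) = ∅, so x is NOT a limit point.
  x = p32: open {p32} ∋ x has {p32} ∩ (A ∖ {p32}) = ∅, so x is NOT a limit point.
  x = p33: open {p31, p33} ∋ x has {p31, p33} ∩ (A ∖ {p33}) = ∅, so x is NOT a limit point.
Collecting: A' = ∅.


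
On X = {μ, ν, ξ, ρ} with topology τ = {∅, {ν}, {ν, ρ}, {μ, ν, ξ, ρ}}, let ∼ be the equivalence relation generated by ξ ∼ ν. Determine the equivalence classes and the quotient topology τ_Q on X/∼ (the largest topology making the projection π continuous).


X/∼ = {[μ], [ν=ξ], [ρ]}; |τ_Q| = 2.

Equivalence classes: [μ], [ν=ξ], [ρ].
Quotient map π: X → X/∼ sends μ ↦ [μ], ν ↦ [ν=ξ], ξ ↦ [ν=ξ], ρ ↦ [ρ].
For each subset V ⊆ X/∼, compute π^{-1}(V) ⊆ X and check whether π^{-1}(V) ∈ τ. V is open in τ_Q iff π^{-1}(V) ∈ τ.
  V = {}: π^{-1}(V) = ∅ ∈ τ ✓.
  V = {[μ]}: π^{-1}(V) = {μ} ∉ τ ✗.
  V = {[ν=ξ]}: π^{-1}(V) = {ν, ξ} ∉ τ ✗.
  V = {[μ], [ν=ξ]}: π^{-1}(V) = {μ, ν, ξ} ∉ τ ✗.
  V = {[ρ]}: π^{-1}(V) = {ρ} ∉ τ ✗.
  V = {[μ], [ρ]}: π^{-1}(V) = {μ, ρ} ∉ τ ✗.
  V = {[ν=ξ], [ρ]}: π^{-1}(V) = {ν, ξ, ρ} ∉ τ ✗.
  V = {[μ], [ν=ξ], [ρ]}: π^{-1}(V) = {μ, ν, ξ, ρ} ∈ τ ✓.
Open sets in the quotient: τ_Q = {{}, {[μ], [ν=ξ], [ρ]}} (2 elements).


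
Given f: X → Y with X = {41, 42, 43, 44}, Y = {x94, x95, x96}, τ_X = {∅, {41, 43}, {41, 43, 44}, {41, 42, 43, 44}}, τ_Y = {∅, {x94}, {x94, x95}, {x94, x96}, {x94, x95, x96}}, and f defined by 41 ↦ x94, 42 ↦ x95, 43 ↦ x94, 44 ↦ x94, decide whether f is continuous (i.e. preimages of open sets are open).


f IS continuous.

Compute f^{-1}(U) for each U ∈ τ_Y:
  U = ∅: f^{-1}(U) = ∅ ∈ τ_X ✓.
  U = {x94}: f^{-1}(U) = {41, 43, 44} ∈ τ_X ✓.
  U = {x94, x95}: f^{-1}(U) = {41, 42, 43, 44} ∈ τ_X ✓.
  U = {x94, x96}: f^{-1}(U) = {41, 43, 44} ∈ τ_X ✓.
  U = {x94, x95, x96}: f^{-1}(U) = {41, 42, 43, 44} ∈ τ_X ✓.
Every preimage lies in τ_X, so f IS continuous.


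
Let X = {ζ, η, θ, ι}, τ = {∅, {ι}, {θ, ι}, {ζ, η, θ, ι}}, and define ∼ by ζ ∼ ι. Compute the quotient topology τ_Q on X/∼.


X/∼ = {[ζ=ι], [η], [θ]}; |τ_Q| = 2.

Equivalence classes: [ζ=ι], [η], [θ].
Quotient map π: X → X/∼ sends ζ ↦ [ζ=ι], η ↦ [η], θ ↦ [θ], ι ↦ [ζ=ι].
For each subset V ⊆ X/∼, compute π^{-1}(V) ⊆ X and check whether π^{-1}(V) ∈ τ. V is open in τ_Q iff π^{-1}(V) ∈ τ.
  V = {}: π^{-1}(V) = ∅ ∈ τ ✓.
  V = {[ζ=ι]}: π^{-1}(V) = {ζ, ι} ∉ τ ✗.
  V = {[η]}: π^{-1}(V) = {η} ∉ τ ✗.
  V = {[ζ=ι], [η]}: π^{-1}(V) = {ζ, η, ι} ∉ τ ✗.
  V = {[θ]}: π^{-1}(V) = {θ} ∉ τ ✗.
  V = {[ζ=ι], [θ]}: π^{-1}(V) = {ζ, θ, ι} ∉ τ ✗.
  V = {[η], [θ]}: π^{-1}(V) = {η, θ} ∉ τ ✗.
  V = {[ζ=ι], [η], [θ]}: π^{-1}(V) = {ζ, η, θ, ι} ∈ τ ✓.
Open sets in the quotient: τ_Q = {{}, {[ζ=ι], [η], [θ]}} (2 elements).


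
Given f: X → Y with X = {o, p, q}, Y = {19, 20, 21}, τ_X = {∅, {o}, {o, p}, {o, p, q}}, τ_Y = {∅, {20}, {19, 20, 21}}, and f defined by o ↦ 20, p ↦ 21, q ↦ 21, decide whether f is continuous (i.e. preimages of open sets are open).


f IS continuous.

Compute f^{-1}(U) for each U ∈ τ_Y:
  U = ∅: f^{-1}(U) = ∅ ∈ τ_X ✓.
  U = {20}: f^{-1}(U) = {o} ∈ τ_X ✓.
  U = {19, 20, 21}: f^{-1}(U) = {o, p, q} ∈ τ_X ✓.
Every preimage lies in τ_X, so f IS continuous.


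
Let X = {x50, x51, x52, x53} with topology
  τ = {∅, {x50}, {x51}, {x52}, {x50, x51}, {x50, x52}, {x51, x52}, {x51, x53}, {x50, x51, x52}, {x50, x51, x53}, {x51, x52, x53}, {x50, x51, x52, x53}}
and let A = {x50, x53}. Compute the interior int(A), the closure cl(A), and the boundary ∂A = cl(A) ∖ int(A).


int(A) = {x50}, cl(A) = {x50, x53}, ∂A = {x53}.

Closed sets in (X, τ) are complements of opens:
  closed(X, τ) = {∅, {x50}, {x52}, {x53}, {x50, x52}, {x50, x53}, {x51, x53}, {x52, x53}, {x50, x51, x53}, {x50, x52, x53}, {x51, x52, x53}, {x50, x51, x52, x53}}.
int(A) = ⋃ {U ∈ τ : U ⊆ A}. Opens contained in A: ∅, {x50}.
Taking the union of these: int(A) = {x50}.
cl(A) = ⋂ {C closed : A ⊆ C}. Closed sets containing A: {x50, x53}, {x50, x51, x53}, {x50, x52, x53}, {x50, x51, x52, x53}.
Intersecting these: cl(A) = {x50, x53}.
∂A = cl(A) ∖ int(A) = {x50, x53} ∖ {x50} = {x53}.


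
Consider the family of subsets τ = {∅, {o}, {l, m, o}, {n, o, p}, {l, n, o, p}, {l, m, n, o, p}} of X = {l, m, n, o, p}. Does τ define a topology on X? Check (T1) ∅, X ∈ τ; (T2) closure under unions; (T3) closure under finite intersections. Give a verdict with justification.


τ is NOT a topology on X.

Axiom (T1): ∅ ∈ τ? Yes; X ∈ τ? Yes.
Axiom (T2/T3): check pairwise unions and intersections of members of τ.
Counterexample for (T3): {l, m, o} ∩ {l, n, o, p} = {l, o} ∉ τ. Therefore τ is NOT a topology.


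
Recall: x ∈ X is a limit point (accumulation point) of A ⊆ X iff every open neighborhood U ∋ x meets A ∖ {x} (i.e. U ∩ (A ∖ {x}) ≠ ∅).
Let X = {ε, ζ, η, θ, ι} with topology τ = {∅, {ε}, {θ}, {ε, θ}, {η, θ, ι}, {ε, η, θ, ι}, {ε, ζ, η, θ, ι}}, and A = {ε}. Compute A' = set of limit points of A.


A' = {ζ}

For each x ∈ X, list the open sets U ∈ τ with x ∈ U, then check whether U ∩ (A ∖ {x}) ≠ ∅ for every such U.
  x = ε: open {ε} ∋ x has {ε} ∩ (A ∖ {ε}) = ∅, so x is NOT a limit point.
  x = ζ: opens ∋ x are {ε, ζ, η, θ, ι}; each meets A ∖ {ζ}, so x IS a limit point.
  x = η: open {η, θ, ι} ∋ x has {η, θ, ι} ∩ (A ∖ {η}) = ∅, so x is NOT a limit point.
  x = θ: open {θ} ∋ x has {θ} ∩ (A ∖ {θ}) = ∅, so x is NOT a limit point.
  x = ι: open {η, θ, ι} ∋ x has {η, θ, ι} ∩ (A ∖ {ι}) = ∅, so x is NOT a limit point.
Collecting: A' = {ζ}.


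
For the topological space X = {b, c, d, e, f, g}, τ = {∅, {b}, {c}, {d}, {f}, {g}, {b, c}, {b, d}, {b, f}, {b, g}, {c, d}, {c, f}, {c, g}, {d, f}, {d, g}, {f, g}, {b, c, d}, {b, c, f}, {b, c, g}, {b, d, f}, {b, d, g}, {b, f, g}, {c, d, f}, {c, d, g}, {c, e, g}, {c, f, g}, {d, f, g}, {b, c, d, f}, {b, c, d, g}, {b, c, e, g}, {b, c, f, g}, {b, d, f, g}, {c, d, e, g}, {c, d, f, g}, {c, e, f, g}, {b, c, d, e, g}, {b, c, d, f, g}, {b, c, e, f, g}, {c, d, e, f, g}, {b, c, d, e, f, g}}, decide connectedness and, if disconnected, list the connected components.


(X, τ) is disconnected; components = [{b}, {d}, {f}, {c, e, g}].

Find clopen sets (U ∈ τ with X ∖ U ∈ τ):
  U = ∅, X ∖ U = {b, c, d, e, f, g} — both open, so U is clopen.
  U = {b}, X ∖ U = {c, d, e, f, g} — both open, so U is clopen.
  U = {d}, X ∖ U = {b, c, e, f, g} — both open, so U is clopen.
  U = {f}, X ∖ U = {b, c, d, e, g} — both open, so U is clopen.
  U = {b, d}, X ∖ U = {c, e, f, g} — both open, so U is clopen.
  U = {b, f}, X ∖ U = {c, d, e, g} — both open, so U is clopen.
  U = {d, f}, X ∖ U = {b, c, e, g} — both open, so U is clopen.
  U = {b, d, f}, X ∖ U = {c, e, g} — both open, so U is clopen.
  U = {c, e, g}, X ∖ U = {b, d, f} — both open, so U is clopen.
  U = {b, c, e, g}, X ∖ U = {d, f} — both open, so U is clopen.
  U = {c, d, e, g}, X ∖ U = {b, f} — both open, so U is clopen.
  U = {c, e, f, g}, X ∖ U = {b, d} — both open, so U is clopen.
  U = {b, c, d, e, g}, X ∖ U = {f} — both open, so U is clopen.
  U = {b, c, e, f, g}, X ∖ U = {d} — both open, so U is clopen.
  U = {c, d, e, f, g}, X ∖ U = {b} — both open, so U is clopen.
  U = {b, c, d, e, f, g}, X ∖ U = ∅ — both open, so U is clopen.
Nontrivial clopen(s) exist: e.g. {c, d, e, f, g}. So (X, τ) is disconnected.
Compute connected components by grouping points that agree on all clopens:
  component: {b}
  component: {d}
  component: {f}
  component: {c, e, g}


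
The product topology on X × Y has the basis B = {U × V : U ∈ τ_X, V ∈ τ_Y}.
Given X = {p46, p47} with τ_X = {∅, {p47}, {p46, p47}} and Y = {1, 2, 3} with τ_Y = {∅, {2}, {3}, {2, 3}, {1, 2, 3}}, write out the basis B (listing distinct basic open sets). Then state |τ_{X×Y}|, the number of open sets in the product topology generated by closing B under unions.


Basis B = {∅ × ∅, {p47} × {2}, {p47} × {3}, {p46, p47} × {2}, {p46, p47} × {3}, {p47} × {2, 3}, {p47} × {1, 2, 3}, {p46, p47} × {2, 3}, {p46, p47} × {1, 2, 3}}; |τ_{X×Y}| = 14.

Enumerate products U × V with U ∈ τ_X, V ∈ τ_Y (deduplicated):
  ∅ × ∅ = {} (∅)
  {p47} × {2} = {(p47,2)}
  {p47} × {3} = {(p47,3)}
  {p46, p47} × {2} = {(p46,2), (p47,2)}
  {p46, p47} × {3} = {(p46,3), (p47,3)}
  {p47} × {2, 3} = {(p47,2), (p47,3)}
  {p47} × {1, 2, 3} = {(p47,1), (p47,2), (p47,3)}
  {p46, p47} × {2, 3} = {(p46,2), (p46,3), (p47,2), (p47,3)}
  {p46, p47} × {1, 2, 3} = {(p46,1), (p46,2), (p46,3), (p47,1), (p47,2), (p47,3)}
These 9 distinct sets form the basis B.
Close under arbitrary unions to get τ_{X×Y}; counting gives |τ_{X×Y}| = 14.


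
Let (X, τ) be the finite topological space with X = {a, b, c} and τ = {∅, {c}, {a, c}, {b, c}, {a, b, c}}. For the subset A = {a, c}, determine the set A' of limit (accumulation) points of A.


A' = {a, b}

For each x ∈ X, list the open sets U ∈ τ with x ∈ U, then check whether U ∩ (A ∖ {x}) ≠ ∅ for every such U.
  x = a: opens ∋ x are {a, c}, {a, b, c}; each meets A ∖ {a}, so x IS a limit point.
  x = b: opens ∋ x are {b, c}, {a, b, c}; each meets A ∖ {b}, so x IS a limit point.
  x = c: open {c} ∋ x has {c} ∩ (A ∖ {c}) = ∅, so x is NOT a limit point.
Collecting: A' = {a, b}.


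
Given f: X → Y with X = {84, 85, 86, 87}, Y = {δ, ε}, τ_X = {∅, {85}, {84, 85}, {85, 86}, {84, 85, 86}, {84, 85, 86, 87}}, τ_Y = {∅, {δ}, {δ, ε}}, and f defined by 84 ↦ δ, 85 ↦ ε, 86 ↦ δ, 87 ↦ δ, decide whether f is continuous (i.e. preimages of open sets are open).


f is NOT continuous.

Compute f^{-1}(U) for each U ∈ τ_Y:
  U = ∅: f^{-1}(U) = ∅ ∈ τ_X ✓.
  U = {δ}: f^{-1}(U) = {84, 86, 87} ∉ τ_X ✗.
  U = {δ, ε}: f^{-1}(U) = {84, 85, 86, 87} ∈ τ_X ✓.
Found U = {δ} with f^{-1}(U) = {84, 86, 87} not in τ_X. Therefore f is NOT continuous.


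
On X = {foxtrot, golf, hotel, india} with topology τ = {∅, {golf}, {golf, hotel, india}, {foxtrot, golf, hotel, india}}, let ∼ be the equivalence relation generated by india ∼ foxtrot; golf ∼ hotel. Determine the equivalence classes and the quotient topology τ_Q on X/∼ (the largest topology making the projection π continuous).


X/∼ = {[foxtrot=india], [golf=hotel]}; |τ_Q| = 2.

Equivalence classes: [foxtrot=india], [golf=hotel].
Quotient map π: X → X/∼ sends foxtrot ↦ [foxtrot=india], golf ↦ [golf=hotel], hotel ↦ [golf=hotel], india ↦ [foxtrot=india].
For each subset V ⊆ X/∼, compute π^{-1}(V) ⊆ X and check whether π^{-1}(V) ∈ τ. V is open in τ_Q iff π^{-1}(V) ∈ τ.
  V = {}: π^{-1}(V) = ∅ ∈ τ ✓.
  V = {[foxtrot=india]}: π^{-1}(V) = {foxtrot, india} ∉ τ ✗.
  V = {[golf=hotel]}: π^{-1}(V) = {golf, hotel} ∉ τ ✗.
  V = {[foxtrot=india], [golf=hotel]}: π^{-1}(V) = {foxtrot, golf, hotel, india} ∈ τ ✓.
Open sets in the quotient: τ_Q = {{}, {[foxtrot=india], [golf=hotel]}} (2 elements).


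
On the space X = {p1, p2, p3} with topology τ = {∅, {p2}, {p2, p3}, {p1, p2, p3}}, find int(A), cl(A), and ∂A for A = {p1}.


int(A) = ∅, cl(A) = {p1}, ∂A = {p1}.

Closed sets in (X, τ) are complements of opens:
  closed(X, τ) = {∅, {p1}, {p1, p3}, {p1, p2, p3}}.
int(A) = ⋃ {U ∈ τ : U ⊆ A}. Opens contained in A: ∅.
Taking the union of these: int(A) = ∅.
cl(A) = ⋂ {C closed : A ⊆ C}. Closed sets containing A: {p1}, {p1, p3}, {p1, p2, p3}.
Intersecting these: cl(A) = {p1}.
∂A = cl(A) ∖ int(A) = {p1} ∖ ∅ = {p1}.


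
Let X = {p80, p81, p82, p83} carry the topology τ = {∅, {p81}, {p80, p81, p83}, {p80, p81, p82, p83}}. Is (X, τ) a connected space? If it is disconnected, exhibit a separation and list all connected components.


(X, τ) is connected.

Find clopen sets (U ∈ τ with X ∖ U ∈ τ):
  U = ∅, X ∖ U = {p80, p81, p82, p83} — both open, so U is clopen.
  U = {p80, p81, p82, p83}, X ∖ U = ∅ — both open, so U is clopen.
Only trivial clopens (∅ and X) exist, so (X, τ) is connected.
Compute connected components by grouping points that agree on all clopens:
  component: {p80, p81, p82, p83}


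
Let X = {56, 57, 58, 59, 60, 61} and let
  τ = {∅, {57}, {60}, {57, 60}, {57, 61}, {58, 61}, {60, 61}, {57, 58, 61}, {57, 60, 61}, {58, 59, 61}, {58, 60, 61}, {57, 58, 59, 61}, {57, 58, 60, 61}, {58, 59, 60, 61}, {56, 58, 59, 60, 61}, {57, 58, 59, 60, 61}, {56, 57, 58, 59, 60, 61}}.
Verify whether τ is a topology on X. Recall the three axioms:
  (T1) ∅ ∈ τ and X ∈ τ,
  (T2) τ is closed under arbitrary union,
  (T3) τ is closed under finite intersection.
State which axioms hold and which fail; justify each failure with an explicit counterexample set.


τ is NOT a topology on X.

Axiom (T1): ∅ ∈ τ? Yes; X ∈ τ? Yes.
Axiom (T2/T3): check pairwise unions and intersections of members of τ.
Counterexample for (T3): {57, 61} ∩ {58, 61} = {61} ∉ τ. Therefore τ is NOT a topology.
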